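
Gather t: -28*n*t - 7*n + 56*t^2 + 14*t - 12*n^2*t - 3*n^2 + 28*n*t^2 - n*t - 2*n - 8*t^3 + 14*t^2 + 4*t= -3*n^2 - 9*n - 8*t^3 + t^2*(28*n + 70) + t*(-12*n^2 - 29*n + 18)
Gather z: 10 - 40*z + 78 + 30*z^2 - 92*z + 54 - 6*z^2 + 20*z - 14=24*z^2 - 112*z + 128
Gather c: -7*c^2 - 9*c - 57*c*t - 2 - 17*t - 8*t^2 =-7*c^2 + c*(-57*t - 9) - 8*t^2 - 17*t - 2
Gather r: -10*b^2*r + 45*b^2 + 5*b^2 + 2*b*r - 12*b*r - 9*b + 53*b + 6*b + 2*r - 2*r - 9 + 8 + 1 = 50*b^2 + 50*b + r*(-10*b^2 - 10*b)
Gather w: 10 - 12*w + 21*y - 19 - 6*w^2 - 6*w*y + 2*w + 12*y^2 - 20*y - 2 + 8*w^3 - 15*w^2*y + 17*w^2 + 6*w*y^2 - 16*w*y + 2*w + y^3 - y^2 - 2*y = 8*w^3 + w^2*(11 - 15*y) + w*(6*y^2 - 22*y - 8) + y^3 + 11*y^2 - y - 11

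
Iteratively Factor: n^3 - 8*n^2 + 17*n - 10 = (n - 2)*(n^2 - 6*n + 5) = (n - 5)*(n - 2)*(n - 1)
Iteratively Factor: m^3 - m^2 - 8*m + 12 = (m - 2)*(m^2 + m - 6) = (m - 2)*(m + 3)*(m - 2)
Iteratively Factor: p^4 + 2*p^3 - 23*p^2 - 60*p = (p)*(p^3 + 2*p^2 - 23*p - 60) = p*(p - 5)*(p^2 + 7*p + 12) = p*(p - 5)*(p + 3)*(p + 4)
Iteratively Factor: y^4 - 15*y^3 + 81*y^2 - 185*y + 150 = (y - 2)*(y^3 - 13*y^2 + 55*y - 75) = (y - 5)*(y - 2)*(y^2 - 8*y + 15) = (y - 5)*(y - 3)*(y - 2)*(y - 5)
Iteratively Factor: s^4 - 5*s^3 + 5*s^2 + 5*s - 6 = (s + 1)*(s^3 - 6*s^2 + 11*s - 6) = (s - 3)*(s + 1)*(s^2 - 3*s + 2) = (s - 3)*(s - 1)*(s + 1)*(s - 2)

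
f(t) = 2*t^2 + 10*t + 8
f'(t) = 4*t + 10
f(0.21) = 10.19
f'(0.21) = 10.84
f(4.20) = 85.28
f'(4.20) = 26.80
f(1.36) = 25.30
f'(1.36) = 15.44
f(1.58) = 28.79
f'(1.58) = 16.32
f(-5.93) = 19.03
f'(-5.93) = -13.72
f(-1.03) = -0.18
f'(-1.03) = 5.88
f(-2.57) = -4.49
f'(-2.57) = -0.28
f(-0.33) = 4.92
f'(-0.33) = 8.68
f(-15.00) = 308.00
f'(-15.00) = -50.00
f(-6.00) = 20.00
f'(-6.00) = -14.00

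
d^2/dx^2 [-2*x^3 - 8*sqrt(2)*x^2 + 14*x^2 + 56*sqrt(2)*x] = -12*x - 16*sqrt(2) + 28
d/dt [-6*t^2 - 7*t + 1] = -12*t - 7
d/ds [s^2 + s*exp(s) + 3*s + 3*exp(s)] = s*exp(s) + 2*s + 4*exp(s) + 3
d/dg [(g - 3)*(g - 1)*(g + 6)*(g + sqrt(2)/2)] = 4*g^3 + 3*sqrt(2)*g^2/2 + 6*g^2 - 42*g + 2*sqrt(2)*g - 21*sqrt(2)/2 + 18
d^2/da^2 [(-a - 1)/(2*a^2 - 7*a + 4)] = 2*(-(a + 1)*(4*a - 7)^2 + (6*a - 5)*(2*a^2 - 7*a + 4))/(2*a^2 - 7*a + 4)^3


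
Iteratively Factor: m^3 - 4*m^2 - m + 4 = (m - 1)*(m^2 - 3*m - 4) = (m - 1)*(m + 1)*(m - 4)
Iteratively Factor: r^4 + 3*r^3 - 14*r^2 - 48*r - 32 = (r + 2)*(r^3 + r^2 - 16*r - 16) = (r + 2)*(r + 4)*(r^2 - 3*r - 4) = (r - 4)*(r + 2)*(r + 4)*(r + 1)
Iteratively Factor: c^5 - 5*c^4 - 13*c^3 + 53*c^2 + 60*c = (c)*(c^4 - 5*c^3 - 13*c^2 + 53*c + 60) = c*(c - 4)*(c^3 - c^2 - 17*c - 15) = c*(c - 4)*(c + 3)*(c^2 - 4*c - 5) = c*(c - 5)*(c - 4)*(c + 3)*(c + 1)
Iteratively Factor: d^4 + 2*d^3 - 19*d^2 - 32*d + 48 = (d - 1)*(d^3 + 3*d^2 - 16*d - 48) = (d - 4)*(d - 1)*(d^2 + 7*d + 12) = (d - 4)*(d - 1)*(d + 4)*(d + 3)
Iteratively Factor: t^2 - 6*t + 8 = (t - 4)*(t - 2)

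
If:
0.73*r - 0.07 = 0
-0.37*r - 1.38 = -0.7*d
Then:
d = 2.02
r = 0.10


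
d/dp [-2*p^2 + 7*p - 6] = 7 - 4*p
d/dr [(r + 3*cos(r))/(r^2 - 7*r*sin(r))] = (-3*r^2*sin(r) + 7*r^2*cos(r) - r^2 - 6*r*cos(r) + 21*r + 21*sin(2*r)/2)/(r^2*(r - 7*sin(r))^2)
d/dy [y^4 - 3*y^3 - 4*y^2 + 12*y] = 4*y^3 - 9*y^2 - 8*y + 12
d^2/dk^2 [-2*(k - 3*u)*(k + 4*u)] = -4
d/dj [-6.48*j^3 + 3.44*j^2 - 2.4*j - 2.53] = -19.44*j^2 + 6.88*j - 2.4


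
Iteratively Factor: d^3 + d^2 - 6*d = (d + 3)*(d^2 - 2*d) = (d - 2)*(d + 3)*(d)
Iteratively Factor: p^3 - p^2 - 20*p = (p - 5)*(p^2 + 4*p) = p*(p - 5)*(p + 4)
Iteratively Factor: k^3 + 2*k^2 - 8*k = (k + 4)*(k^2 - 2*k) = (k - 2)*(k + 4)*(k)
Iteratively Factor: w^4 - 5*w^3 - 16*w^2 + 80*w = (w + 4)*(w^3 - 9*w^2 + 20*w) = w*(w + 4)*(w^2 - 9*w + 20) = w*(w - 4)*(w + 4)*(w - 5)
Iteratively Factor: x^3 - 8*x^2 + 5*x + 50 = (x + 2)*(x^2 - 10*x + 25) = (x - 5)*(x + 2)*(x - 5)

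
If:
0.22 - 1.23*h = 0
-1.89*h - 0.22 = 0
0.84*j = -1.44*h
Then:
No Solution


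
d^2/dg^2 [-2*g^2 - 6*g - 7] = -4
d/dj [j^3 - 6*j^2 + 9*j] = 3*j^2 - 12*j + 9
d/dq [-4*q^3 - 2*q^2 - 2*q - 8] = -12*q^2 - 4*q - 2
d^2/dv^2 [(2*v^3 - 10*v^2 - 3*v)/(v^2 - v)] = -22/(v^3 - 3*v^2 + 3*v - 1)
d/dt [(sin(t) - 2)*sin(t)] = 2*(sin(t) - 1)*cos(t)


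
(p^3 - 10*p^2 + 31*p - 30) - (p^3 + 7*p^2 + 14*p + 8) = -17*p^2 + 17*p - 38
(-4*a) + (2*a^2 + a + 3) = 2*a^2 - 3*a + 3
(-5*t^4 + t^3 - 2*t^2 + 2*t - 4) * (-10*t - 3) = 50*t^5 + 5*t^4 + 17*t^3 - 14*t^2 + 34*t + 12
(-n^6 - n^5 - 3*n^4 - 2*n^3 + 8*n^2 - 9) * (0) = 0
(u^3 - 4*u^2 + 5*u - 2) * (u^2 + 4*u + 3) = u^5 - 8*u^3 + 6*u^2 + 7*u - 6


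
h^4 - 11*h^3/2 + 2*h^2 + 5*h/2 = h*(h - 5)*(h - 1)*(h + 1/2)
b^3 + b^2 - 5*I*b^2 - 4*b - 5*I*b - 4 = (b + 1)*(b - 4*I)*(b - I)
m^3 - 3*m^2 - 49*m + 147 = (m - 7)*(m - 3)*(m + 7)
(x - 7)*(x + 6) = x^2 - x - 42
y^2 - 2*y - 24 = (y - 6)*(y + 4)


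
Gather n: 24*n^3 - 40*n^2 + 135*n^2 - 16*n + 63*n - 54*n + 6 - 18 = 24*n^3 + 95*n^2 - 7*n - 12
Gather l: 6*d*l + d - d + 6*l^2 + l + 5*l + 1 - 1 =6*l^2 + l*(6*d + 6)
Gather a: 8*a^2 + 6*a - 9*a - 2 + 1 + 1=8*a^2 - 3*a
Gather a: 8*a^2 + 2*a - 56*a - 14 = 8*a^2 - 54*a - 14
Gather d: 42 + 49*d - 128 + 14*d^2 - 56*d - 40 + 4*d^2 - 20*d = 18*d^2 - 27*d - 126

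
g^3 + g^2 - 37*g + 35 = (g - 5)*(g - 1)*(g + 7)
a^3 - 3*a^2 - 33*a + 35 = (a - 7)*(a - 1)*(a + 5)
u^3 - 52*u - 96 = (u - 8)*(u + 2)*(u + 6)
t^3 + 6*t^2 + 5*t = t*(t + 1)*(t + 5)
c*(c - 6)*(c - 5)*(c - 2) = c^4 - 13*c^3 + 52*c^2 - 60*c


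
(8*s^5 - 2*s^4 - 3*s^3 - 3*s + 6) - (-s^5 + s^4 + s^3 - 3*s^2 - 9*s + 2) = 9*s^5 - 3*s^4 - 4*s^3 + 3*s^2 + 6*s + 4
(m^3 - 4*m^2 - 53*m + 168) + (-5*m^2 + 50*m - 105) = m^3 - 9*m^2 - 3*m + 63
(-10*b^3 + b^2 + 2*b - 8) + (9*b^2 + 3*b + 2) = -10*b^3 + 10*b^2 + 5*b - 6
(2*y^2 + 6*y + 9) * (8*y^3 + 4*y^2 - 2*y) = 16*y^5 + 56*y^4 + 92*y^3 + 24*y^2 - 18*y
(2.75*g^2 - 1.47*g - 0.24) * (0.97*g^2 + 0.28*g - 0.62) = 2.6675*g^4 - 0.6559*g^3 - 2.3494*g^2 + 0.8442*g + 0.1488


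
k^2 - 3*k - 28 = (k - 7)*(k + 4)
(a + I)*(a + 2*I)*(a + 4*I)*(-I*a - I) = -I*a^4 + 7*a^3 - I*a^3 + 7*a^2 + 14*I*a^2 - 8*a + 14*I*a - 8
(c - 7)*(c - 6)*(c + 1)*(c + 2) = c^4 - 10*c^3 + 5*c^2 + 100*c + 84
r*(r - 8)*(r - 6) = r^3 - 14*r^2 + 48*r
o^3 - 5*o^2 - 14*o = o*(o - 7)*(o + 2)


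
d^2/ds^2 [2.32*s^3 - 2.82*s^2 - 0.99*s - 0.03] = 13.92*s - 5.64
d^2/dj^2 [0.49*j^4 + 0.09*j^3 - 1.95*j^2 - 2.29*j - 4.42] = 5.88*j^2 + 0.54*j - 3.9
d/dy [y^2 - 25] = 2*y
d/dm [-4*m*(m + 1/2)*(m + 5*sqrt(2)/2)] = -12*m^2 - 20*sqrt(2)*m - 4*m - 5*sqrt(2)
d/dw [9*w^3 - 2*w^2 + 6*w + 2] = 27*w^2 - 4*w + 6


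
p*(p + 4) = p^2 + 4*p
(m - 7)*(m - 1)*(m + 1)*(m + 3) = m^4 - 4*m^3 - 22*m^2 + 4*m + 21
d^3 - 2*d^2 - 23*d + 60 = (d - 4)*(d - 3)*(d + 5)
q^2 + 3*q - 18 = (q - 3)*(q + 6)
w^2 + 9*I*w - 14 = (w + 2*I)*(w + 7*I)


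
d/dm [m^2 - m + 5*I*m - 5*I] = 2*m - 1 + 5*I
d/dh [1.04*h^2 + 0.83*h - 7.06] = 2.08*h + 0.83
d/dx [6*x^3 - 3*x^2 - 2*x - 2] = 18*x^2 - 6*x - 2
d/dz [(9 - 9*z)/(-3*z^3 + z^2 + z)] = 9*(-6*z^3 + 10*z^2 - 2*z - 1)/(z^2*(9*z^4 - 6*z^3 - 5*z^2 + 2*z + 1))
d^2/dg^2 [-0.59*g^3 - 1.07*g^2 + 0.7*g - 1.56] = -3.54*g - 2.14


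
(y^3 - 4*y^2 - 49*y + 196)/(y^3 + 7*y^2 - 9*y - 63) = (y^2 - 11*y + 28)/(y^2 - 9)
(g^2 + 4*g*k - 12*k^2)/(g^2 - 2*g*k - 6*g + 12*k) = (g + 6*k)/(g - 6)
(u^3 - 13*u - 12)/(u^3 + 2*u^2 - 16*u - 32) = (u^2 + 4*u + 3)/(u^2 + 6*u + 8)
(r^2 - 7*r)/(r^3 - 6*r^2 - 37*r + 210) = r/(r^2 + r - 30)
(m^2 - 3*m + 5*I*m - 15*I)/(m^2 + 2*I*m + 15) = (m - 3)/(m - 3*I)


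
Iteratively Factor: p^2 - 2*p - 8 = (p - 4)*(p + 2)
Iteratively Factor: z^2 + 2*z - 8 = (z + 4)*(z - 2)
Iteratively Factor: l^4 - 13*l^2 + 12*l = (l - 1)*(l^3 + l^2 - 12*l) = (l - 3)*(l - 1)*(l^2 + 4*l) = (l - 3)*(l - 1)*(l + 4)*(l)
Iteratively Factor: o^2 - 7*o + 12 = (o - 4)*(o - 3)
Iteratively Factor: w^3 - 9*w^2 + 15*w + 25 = (w - 5)*(w^2 - 4*w - 5) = (w - 5)*(w + 1)*(w - 5)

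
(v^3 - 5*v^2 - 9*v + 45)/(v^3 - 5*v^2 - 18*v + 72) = (v^2 - 2*v - 15)/(v^2 - 2*v - 24)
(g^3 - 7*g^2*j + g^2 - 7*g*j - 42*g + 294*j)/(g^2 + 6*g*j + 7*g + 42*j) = (g^2 - 7*g*j - 6*g + 42*j)/(g + 6*j)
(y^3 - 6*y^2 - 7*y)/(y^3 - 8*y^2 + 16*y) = (y^2 - 6*y - 7)/(y^2 - 8*y + 16)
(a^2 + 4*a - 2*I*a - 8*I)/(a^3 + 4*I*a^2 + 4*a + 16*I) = (a + 4)/(a^2 + 6*I*a - 8)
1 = 1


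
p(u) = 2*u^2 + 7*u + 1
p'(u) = 4*u + 7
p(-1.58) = -5.07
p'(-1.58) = 0.68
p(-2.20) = -4.72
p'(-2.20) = -1.80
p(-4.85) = 14.10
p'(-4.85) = -12.40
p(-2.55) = -3.84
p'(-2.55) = -3.20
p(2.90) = 38.12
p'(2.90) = 18.60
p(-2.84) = -2.75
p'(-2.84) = -4.36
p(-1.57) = -5.06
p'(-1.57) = 0.72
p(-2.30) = -4.52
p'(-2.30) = -2.20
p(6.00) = 115.00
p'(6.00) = 31.00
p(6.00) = 115.00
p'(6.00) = 31.00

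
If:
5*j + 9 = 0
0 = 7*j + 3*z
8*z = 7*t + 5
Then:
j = -9/5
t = 143/35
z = 21/5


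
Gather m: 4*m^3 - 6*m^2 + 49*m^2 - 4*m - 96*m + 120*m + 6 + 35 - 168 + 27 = 4*m^3 + 43*m^2 + 20*m - 100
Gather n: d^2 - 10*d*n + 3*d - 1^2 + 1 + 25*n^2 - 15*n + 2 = d^2 + 3*d + 25*n^2 + n*(-10*d - 15) + 2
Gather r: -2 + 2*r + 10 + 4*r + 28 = 6*r + 36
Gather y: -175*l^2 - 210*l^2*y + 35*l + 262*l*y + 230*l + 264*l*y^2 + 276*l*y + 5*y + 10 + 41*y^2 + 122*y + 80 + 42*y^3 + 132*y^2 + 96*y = -175*l^2 + 265*l + 42*y^3 + y^2*(264*l + 173) + y*(-210*l^2 + 538*l + 223) + 90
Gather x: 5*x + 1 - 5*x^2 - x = -5*x^2 + 4*x + 1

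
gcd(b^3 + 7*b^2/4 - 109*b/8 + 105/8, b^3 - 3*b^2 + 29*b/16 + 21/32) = b^2 - 13*b/4 + 21/8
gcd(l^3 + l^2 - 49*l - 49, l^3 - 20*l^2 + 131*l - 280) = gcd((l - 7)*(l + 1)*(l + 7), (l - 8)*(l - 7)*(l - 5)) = l - 7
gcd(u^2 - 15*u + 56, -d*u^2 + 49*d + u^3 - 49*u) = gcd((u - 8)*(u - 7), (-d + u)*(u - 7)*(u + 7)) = u - 7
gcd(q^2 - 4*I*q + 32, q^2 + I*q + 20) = 1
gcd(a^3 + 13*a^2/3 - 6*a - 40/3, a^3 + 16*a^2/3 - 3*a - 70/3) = a^2 + 3*a - 10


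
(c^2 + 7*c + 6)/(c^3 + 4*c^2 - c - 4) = (c + 6)/(c^2 + 3*c - 4)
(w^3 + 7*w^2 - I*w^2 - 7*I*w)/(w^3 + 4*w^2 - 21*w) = (w - I)/(w - 3)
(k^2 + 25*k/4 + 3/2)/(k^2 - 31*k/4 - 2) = (k + 6)/(k - 8)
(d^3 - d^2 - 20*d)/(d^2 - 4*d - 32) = d*(d - 5)/(d - 8)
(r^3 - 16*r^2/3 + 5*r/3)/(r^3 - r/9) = 3*(r - 5)/(3*r + 1)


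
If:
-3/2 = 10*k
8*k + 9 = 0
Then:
No Solution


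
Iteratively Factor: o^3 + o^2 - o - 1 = (o + 1)*(o^2 - 1) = (o - 1)*(o + 1)*(o + 1)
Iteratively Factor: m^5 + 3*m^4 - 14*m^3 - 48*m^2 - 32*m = (m - 4)*(m^4 + 7*m^3 + 14*m^2 + 8*m) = m*(m - 4)*(m^3 + 7*m^2 + 14*m + 8) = m*(m - 4)*(m + 4)*(m^2 + 3*m + 2) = m*(m - 4)*(m + 1)*(m + 4)*(m + 2)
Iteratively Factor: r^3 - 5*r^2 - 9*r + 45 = (r + 3)*(r^2 - 8*r + 15) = (r - 3)*(r + 3)*(r - 5)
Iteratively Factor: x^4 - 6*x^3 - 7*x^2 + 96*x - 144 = (x + 4)*(x^3 - 10*x^2 + 33*x - 36) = (x - 4)*(x + 4)*(x^2 - 6*x + 9) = (x - 4)*(x - 3)*(x + 4)*(x - 3)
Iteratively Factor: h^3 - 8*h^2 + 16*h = (h)*(h^2 - 8*h + 16) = h*(h - 4)*(h - 4)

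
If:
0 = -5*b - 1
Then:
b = -1/5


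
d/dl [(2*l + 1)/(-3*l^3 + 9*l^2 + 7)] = (-6*l^3 + 18*l^2 + 9*l*(l - 2)*(2*l + 1) + 14)/(-3*l^3 + 9*l^2 + 7)^2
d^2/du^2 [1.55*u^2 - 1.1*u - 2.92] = 3.10000000000000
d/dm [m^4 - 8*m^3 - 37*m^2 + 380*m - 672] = 4*m^3 - 24*m^2 - 74*m + 380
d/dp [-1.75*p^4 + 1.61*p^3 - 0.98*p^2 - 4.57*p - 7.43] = -7.0*p^3 + 4.83*p^2 - 1.96*p - 4.57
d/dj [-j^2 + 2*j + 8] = 2 - 2*j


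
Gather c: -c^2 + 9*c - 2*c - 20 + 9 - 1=-c^2 + 7*c - 12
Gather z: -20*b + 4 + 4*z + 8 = -20*b + 4*z + 12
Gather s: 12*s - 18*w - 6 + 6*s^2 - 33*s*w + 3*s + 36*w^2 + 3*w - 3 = 6*s^2 + s*(15 - 33*w) + 36*w^2 - 15*w - 9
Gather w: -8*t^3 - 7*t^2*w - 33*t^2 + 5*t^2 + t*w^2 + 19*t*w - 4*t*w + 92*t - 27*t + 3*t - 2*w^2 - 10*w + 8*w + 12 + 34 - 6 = -8*t^3 - 28*t^2 + 68*t + w^2*(t - 2) + w*(-7*t^2 + 15*t - 2) + 40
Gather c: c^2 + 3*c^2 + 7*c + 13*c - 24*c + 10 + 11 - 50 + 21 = 4*c^2 - 4*c - 8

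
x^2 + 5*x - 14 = (x - 2)*(x + 7)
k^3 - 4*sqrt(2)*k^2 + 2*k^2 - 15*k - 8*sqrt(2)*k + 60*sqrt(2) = (k - 3)*(k + 5)*(k - 4*sqrt(2))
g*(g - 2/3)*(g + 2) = g^3 + 4*g^2/3 - 4*g/3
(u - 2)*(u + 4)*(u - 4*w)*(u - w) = u^4 - 5*u^3*w + 2*u^3 + 4*u^2*w^2 - 10*u^2*w - 8*u^2 + 8*u*w^2 + 40*u*w - 32*w^2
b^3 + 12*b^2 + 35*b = b*(b + 5)*(b + 7)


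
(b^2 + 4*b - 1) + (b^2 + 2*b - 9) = 2*b^2 + 6*b - 10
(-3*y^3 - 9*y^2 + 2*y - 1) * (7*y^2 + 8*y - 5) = -21*y^5 - 87*y^4 - 43*y^3 + 54*y^2 - 18*y + 5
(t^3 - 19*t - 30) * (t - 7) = t^4 - 7*t^3 - 19*t^2 + 103*t + 210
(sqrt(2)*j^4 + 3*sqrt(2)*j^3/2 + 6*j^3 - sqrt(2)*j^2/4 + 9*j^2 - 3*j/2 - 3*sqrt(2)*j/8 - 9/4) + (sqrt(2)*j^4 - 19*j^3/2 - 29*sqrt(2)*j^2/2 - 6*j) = 2*sqrt(2)*j^4 - 7*j^3/2 + 3*sqrt(2)*j^3/2 - 59*sqrt(2)*j^2/4 + 9*j^2 - 15*j/2 - 3*sqrt(2)*j/8 - 9/4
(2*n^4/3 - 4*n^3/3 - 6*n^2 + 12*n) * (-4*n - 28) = -8*n^5/3 - 40*n^4/3 + 184*n^3/3 + 120*n^2 - 336*n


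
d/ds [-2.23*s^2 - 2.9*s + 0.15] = -4.46*s - 2.9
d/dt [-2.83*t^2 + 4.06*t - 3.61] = 4.06 - 5.66*t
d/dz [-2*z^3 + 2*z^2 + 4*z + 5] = -6*z^2 + 4*z + 4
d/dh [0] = 0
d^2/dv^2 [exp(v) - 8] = exp(v)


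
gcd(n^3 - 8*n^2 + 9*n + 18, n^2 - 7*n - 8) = n + 1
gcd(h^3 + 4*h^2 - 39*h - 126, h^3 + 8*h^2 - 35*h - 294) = h^2 + h - 42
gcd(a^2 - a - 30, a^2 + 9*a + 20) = a + 5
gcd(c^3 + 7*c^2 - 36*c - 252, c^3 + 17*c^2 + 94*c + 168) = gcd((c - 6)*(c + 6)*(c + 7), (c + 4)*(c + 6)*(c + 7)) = c^2 + 13*c + 42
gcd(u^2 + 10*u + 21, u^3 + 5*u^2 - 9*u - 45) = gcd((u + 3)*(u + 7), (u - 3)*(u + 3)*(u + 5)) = u + 3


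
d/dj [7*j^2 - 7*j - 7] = 14*j - 7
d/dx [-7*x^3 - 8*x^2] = x*(-21*x - 16)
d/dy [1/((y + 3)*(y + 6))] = (-2*y - 9)/(y^4 + 18*y^3 + 117*y^2 + 324*y + 324)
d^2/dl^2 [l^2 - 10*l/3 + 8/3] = 2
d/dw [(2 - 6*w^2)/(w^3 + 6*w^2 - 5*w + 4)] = 2*(3*w^4 + 12*w^2 - 36*w + 5)/(w^6 + 12*w^5 + 26*w^4 - 52*w^3 + 73*w^2 - 40*w + 16)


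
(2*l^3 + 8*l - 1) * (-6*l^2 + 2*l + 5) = -12*l^5 + 4*l^4 - 38*l^3 + 22*l^2 + 38*l - 5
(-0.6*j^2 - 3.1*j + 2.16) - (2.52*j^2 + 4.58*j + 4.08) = -3.12*j^2 - 7.68*j - 1.92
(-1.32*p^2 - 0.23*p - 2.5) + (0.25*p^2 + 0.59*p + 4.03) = -1.07*p^2 + 0.36*p + 1.53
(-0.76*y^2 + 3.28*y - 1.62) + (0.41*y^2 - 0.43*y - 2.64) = -0.35*y^2 + 2.85*y - 4.26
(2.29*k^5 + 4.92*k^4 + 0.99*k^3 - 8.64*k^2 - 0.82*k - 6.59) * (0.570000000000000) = 1.3053*k^5 + 2.8044*k^4 + 0.5643*k^3 - 4.9248*k^2 - 0.4674*k - 3.7563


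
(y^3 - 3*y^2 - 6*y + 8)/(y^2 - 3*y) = (y^3 - 3*y^2 - 6*y + 8)/(y*(y - 3))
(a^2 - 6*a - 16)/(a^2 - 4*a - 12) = (a - 8)/(a - 6)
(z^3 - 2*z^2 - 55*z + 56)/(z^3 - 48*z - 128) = (z^2 + 6*z - 7)/(z^2 + 8*z + 16)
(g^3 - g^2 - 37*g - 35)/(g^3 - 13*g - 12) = (g^2 - 2*g - 35)/(g^2 - g - 12)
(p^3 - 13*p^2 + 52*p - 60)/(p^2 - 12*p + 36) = (p^2 - 7*p + 10)/(p - 6)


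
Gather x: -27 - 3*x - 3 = -3*x - 30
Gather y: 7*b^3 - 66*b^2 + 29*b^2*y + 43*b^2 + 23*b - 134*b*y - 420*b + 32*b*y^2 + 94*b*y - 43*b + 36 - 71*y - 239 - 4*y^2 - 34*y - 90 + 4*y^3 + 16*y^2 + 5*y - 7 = 7*b^3 - 23*b^2 - 440*b + 4*y^3 + y^2*(32*b + 12) + y*(29*b^2 - 40*b - 100) - 300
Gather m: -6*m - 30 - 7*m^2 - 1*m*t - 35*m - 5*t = -7*m^2 + m*(-t - 41) - 5*t - 30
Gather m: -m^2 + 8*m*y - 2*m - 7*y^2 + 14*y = -m^2 + m*(8*y - 2) - 7*y^2 + 14*y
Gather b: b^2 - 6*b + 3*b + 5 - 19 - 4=b^2 - 3*b - 18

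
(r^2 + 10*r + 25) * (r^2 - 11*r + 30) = r^4 - r^3 - 55*r^2 + 25*r + 750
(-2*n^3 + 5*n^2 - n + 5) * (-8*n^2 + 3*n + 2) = 16*n^5 - 46*n^4 + 19*n^3 - 33*n^2 + 13*n + 10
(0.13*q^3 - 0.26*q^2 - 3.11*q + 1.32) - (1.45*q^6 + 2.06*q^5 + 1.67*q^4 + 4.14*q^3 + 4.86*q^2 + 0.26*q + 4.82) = -1.45*q^6 - 2.06*q^5 - 1.67*q^4 - 4.01*q^3 - 5.12*q^2 - 3.37*q - 3.5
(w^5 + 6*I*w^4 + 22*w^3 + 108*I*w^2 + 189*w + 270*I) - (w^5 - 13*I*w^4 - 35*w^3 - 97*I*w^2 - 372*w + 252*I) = 19*I*w^4 + 57*w^3 + 205*I*w^2 + 561*w + 18*I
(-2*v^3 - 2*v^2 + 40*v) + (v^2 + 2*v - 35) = -2*v^3 - v^2 + 42*v - 35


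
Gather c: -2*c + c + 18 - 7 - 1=10 - c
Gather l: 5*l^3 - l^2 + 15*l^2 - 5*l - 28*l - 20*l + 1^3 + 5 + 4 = 5*l^3 + 14*l^2 - 53*l + 10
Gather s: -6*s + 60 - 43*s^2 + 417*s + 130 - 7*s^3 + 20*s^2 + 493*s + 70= -7*s^3 - 23*s^2 + 904*s + 260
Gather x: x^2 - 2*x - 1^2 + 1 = x^2 - 2*x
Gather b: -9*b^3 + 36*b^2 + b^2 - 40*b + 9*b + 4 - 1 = -9*b^3 + 37*b^2 - 31*b + 3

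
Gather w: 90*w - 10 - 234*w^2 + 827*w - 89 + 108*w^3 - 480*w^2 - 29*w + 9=108*w^3 - 714*w^2 + 888*w - 90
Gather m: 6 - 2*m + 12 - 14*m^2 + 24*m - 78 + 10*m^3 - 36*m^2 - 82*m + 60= 10*m^3 - 50*m^2 - 60*m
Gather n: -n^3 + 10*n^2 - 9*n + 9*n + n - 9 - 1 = -n^3 + 10*n^2 + n - 10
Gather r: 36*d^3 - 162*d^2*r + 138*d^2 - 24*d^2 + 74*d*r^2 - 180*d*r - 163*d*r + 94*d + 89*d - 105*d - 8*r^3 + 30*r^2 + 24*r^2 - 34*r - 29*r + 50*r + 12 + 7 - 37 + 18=36*d^3 + 114*d^2 + 78*d - 8*r^3 + r^2*(74*d + 54) + r*(-162*d^2 - 343*d - 13)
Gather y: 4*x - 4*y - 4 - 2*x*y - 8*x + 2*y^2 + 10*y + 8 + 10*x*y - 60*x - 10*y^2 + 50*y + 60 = -64*x - 8*y^2 + y*(8*x + 56) + 64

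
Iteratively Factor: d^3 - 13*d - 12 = (d + 1)*(d^2 - d - 12) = (d + 1)*(d + 3)*(d - 4)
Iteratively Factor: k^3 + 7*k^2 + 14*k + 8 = (k + 2)*(k^2 + 5*k + 4) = (k + 1)*(k + 2)*(k + 4)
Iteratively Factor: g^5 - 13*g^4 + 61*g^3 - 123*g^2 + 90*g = (g - 3)*(g^4 - 10*g^3 + 31*g^2 - 30*g) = g*(g - 3)*(g^3 - 10*g^2 + 31*g - 30) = g*(g - 3)^2*(g^2 - 7*g + 10) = g*(g - 3)^2*(g - 2)*(g - 5)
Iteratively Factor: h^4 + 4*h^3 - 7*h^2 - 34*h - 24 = (h - 3)*(h^3 + 7*h^2 + 14*h + 8) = (h - 3)*(h + 1)*(h^2 + 6*h + 8) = (h - 3)*(h + 1)*(h + 4)*(h + 2)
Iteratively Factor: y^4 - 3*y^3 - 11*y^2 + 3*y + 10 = (y + 2)*(y^3 - 5*y^2 - y + 5) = (y - 5)*(y + 2)*(y^2 - 1) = (y - 5)*(y - 1)*(y + 2)*(y + 1)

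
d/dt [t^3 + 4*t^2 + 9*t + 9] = 3*t^2 + 8*t + 9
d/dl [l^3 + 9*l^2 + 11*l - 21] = 3*l^2 + 18*l + 11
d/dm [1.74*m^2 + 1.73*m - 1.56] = 3.48*m + 1.73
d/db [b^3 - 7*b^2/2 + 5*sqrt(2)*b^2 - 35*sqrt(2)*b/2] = 3*b^2 - 7*b + 10*sqrt(2)*b - 35*sqrt(2)/2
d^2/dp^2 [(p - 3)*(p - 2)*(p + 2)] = 6*p - 6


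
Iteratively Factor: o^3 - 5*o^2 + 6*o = (o - 2)*(o^2 - 3*o) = o*(o - 2)*(o - 3)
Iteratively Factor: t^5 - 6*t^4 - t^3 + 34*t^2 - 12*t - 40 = (t + 2)*(t^4 - 8*t^3 + 15*t^2 + 4*t - 20) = (t + 1)*(t + 2)*(t^3 - 9*t^2 + 24*t - 20) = (t - 2)*(t + 1)*(t + 2)*(t^2 - 7*t + 10) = (t - 2)^2*(t + 1)*(t + 2)*(t - 5)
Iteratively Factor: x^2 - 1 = (x - 1)*(x + 1)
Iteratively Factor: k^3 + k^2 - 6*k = (k + 3)*(k^2 - 2*k) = k*(k + 3)*(k - 2)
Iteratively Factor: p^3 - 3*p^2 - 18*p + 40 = (p - 5)*(p^2 + 2*p - 8) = (p - 5)*(p - 2)*(p + 4)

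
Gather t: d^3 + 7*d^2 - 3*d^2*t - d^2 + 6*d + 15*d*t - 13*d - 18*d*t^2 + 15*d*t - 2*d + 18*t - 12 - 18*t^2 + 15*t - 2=d^3 + 6*d^2 - 9*d + t^2*(-18*d - 18) + t*(-3*d^2 + 30*d + 33) - 14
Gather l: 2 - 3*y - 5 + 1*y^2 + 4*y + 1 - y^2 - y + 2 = 0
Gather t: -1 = -1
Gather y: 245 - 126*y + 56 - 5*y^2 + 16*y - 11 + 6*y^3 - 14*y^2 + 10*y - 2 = 6*y^3 - 19*y^2 - 100*y + 288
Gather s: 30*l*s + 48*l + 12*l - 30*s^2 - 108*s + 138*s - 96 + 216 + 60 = 60*l - 30*s^2 + s*(30*l + 30) + 180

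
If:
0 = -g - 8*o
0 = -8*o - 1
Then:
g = 1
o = -1/8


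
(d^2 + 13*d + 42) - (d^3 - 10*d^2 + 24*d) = -d^3 + 11*d^2 - 11*d + 42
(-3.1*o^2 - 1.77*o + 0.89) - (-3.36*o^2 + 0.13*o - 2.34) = 0.26*o^2 - 1.9*o + 3.23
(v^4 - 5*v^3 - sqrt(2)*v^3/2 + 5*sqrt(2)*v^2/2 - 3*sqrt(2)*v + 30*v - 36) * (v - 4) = v^5 - 9*v^4 - sqrt(2)*v^4/2 + 9*sqrt(2)*v^3/2 + 20*v^3 - 13*sqrt(2)*v^2 + 30*v^2 - 156*v + 12*sqrt(2)*v + 144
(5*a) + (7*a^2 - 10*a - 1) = 7*a^2 - 5*a - 1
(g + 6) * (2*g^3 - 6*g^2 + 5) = 2*g^4 + 6*g^3 - 36*g^2 + 5*g + 30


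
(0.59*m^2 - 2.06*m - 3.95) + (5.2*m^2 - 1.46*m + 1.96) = 5.79*m^2 - 3.52*m - 1.99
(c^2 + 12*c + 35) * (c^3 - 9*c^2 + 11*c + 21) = c^5 + 3*c^4 - 62*c^3 - 162*c^2 + 637*c + 735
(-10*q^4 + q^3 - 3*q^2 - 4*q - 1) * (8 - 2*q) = 20*q^5 - 82*q^4 + 14*q^3 - 16*q^2 - 30*q - 8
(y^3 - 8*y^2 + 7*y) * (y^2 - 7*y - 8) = y^5 - 15*y^4 + 55*y^3 + 15*y^2 - 56*y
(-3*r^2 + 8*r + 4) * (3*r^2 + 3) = -9*r^4 + 24*r^3 + 3*r^2 + 24*r + 12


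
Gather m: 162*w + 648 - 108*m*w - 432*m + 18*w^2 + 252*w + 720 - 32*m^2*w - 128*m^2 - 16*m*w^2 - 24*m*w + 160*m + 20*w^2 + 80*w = m^2*(-32*w - 128) + m*(-16*w^2 - 132*w - 272) + 38*w^2 + 494*w + 1368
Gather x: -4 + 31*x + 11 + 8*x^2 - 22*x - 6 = 8*x^2 + 9*x + 1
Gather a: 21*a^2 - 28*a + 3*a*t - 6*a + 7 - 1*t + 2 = 21*a^2 + a*(3*t - 34) - t + 9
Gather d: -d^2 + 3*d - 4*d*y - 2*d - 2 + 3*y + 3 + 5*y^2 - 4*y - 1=-d^2 + d*(1 - 4*y) + 5*y^2 - y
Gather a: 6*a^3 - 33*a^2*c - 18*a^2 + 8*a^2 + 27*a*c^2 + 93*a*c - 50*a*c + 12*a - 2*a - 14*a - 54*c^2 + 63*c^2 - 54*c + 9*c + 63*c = 6*a^3 + a^2*(-33*c - 10) + a*(27*c^2 + 43*c - 4) + 9*c^2 + 18*c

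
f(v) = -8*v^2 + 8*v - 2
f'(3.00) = -40.00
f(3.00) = -50.00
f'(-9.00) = 152.00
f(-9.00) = -722.00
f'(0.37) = 2.08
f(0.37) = -0.14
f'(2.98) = -39.68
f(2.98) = -49.20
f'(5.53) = -80.48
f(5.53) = -202.41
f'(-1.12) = 25.92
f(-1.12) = -21.00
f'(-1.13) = 26.08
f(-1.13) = -21.26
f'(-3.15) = 58.40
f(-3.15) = -106.58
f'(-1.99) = 39.84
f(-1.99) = -49.60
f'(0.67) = -2.72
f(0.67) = -0.23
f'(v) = 8 - 16*v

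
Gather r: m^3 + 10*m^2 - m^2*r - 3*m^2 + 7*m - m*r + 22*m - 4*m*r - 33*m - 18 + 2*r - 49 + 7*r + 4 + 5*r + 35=m^3 + 7*m^2 - 4*m + r*(-m^2 - 5*m + 14) - 28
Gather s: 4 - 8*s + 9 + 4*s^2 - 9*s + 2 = 4*s^2 - 17*s + 15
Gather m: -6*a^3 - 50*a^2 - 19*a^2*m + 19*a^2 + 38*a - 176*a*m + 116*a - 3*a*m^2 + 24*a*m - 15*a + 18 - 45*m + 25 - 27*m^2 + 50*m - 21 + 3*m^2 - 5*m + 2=-6*a^3 - 31*a^2 + 139*a + m^2*(-3*a - 24) + m*(-19*a^2 - 152*a) + 24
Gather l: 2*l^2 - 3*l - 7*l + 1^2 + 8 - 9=2*l^2 - 10*l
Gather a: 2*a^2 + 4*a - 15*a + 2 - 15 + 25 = 2*a^2 - 11*a + 12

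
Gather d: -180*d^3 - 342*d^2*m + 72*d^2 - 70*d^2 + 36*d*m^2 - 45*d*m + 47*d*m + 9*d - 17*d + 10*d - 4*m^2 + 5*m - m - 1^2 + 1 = -180*d^3 + d^2*(2 - 342*m) + d*(36*m^2 + 2*m + 2) - 4*m^2 + 4*m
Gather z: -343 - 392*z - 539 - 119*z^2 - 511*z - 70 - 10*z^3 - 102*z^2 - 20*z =-10*z^3 - 221*z^2 - 923*z - 952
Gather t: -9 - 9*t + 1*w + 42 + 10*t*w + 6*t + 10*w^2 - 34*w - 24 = t*(10*w - 3) + 10*w^2 - 33*w + 9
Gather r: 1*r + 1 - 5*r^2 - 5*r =-5*r^2 - 4*r + 1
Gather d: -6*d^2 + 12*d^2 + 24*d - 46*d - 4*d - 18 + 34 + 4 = 6*d^2 - 26*d + 20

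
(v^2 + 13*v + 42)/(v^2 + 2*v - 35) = (v + 6)/(v - 5)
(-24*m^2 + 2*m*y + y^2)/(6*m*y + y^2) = (-4*m + y)/y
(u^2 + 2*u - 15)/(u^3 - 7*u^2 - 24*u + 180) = (u - 3)/(u^2 - 12*u + 36)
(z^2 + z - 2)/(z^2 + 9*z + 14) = (z - 1)/(z + 7)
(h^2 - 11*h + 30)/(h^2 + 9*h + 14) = (h^2 - 11*h + 30)/(h^2 + 9*h + 14)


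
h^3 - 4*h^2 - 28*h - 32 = (h - 8)*(h + 2)^2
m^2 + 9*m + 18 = (m + 3)*(m + 6)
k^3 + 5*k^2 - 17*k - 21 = (k - 3)*(k + 1)*(k + 7)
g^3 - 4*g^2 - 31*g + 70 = (g - 7)*(g - 2)*(g + 5)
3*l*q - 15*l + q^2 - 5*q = (3*l + q)*(q - 5)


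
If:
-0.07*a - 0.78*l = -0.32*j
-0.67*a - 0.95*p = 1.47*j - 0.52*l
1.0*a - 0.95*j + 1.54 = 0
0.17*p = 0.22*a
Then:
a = -0.62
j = 0.97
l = 0.45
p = -0.81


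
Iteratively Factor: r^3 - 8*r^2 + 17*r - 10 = (r - 5)*(r^2 - 3*r + 2) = (r - 5)*(r - 2)*(r - 1)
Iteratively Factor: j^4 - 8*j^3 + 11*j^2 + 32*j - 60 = (j - 5)*(j^3 - 3*j^2 - 4*j + 12) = (j - 5)*(j + 2)*(j^2 - 5*j + 6) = (j - 5)*(j - 2)*(j + 2)*(j - 3)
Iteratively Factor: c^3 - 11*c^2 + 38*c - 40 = (c - 5)*(c^2 - 6*c + 8) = (c - 5)*(c - 2)*(c - 4)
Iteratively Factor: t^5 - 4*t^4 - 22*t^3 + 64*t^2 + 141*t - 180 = (t + 3)*(t^4 - 7*t^3 - t^2 + 67*t - 60) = (t - 5)*(t + 3)*(t^3 - 2*t^2 - 11*t + 12) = (t - 5)*(t - 4)*(t + 3)*(t^2 + 2*t - 3) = (t - 5)*(t - 4)*(t + 3)^2*(t - 1)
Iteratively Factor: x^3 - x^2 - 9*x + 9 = (x - 3)*(x^2 + 2*x - 3) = (x - 3)*(x + 3)*(x - 1)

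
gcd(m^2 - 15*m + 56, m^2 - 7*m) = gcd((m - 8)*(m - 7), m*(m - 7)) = m - 7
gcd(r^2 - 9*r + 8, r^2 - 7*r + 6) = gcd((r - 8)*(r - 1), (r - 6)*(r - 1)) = r - 1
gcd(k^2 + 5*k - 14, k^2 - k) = 1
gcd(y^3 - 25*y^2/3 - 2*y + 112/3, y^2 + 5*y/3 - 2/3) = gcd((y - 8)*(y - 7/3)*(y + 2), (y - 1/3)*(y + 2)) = y + 2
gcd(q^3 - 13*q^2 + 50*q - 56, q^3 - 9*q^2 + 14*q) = q^2 - 9*q + 14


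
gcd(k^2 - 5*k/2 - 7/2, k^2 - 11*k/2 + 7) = k - 7/2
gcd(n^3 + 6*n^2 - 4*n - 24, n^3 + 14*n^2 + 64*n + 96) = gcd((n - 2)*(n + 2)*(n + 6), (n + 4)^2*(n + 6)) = n + 6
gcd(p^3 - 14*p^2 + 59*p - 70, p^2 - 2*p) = p - 2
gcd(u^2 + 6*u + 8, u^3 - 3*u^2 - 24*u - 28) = u + 2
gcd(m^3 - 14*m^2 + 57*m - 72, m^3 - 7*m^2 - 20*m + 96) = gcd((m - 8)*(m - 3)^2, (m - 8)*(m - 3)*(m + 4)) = m^2 - 11*m + 24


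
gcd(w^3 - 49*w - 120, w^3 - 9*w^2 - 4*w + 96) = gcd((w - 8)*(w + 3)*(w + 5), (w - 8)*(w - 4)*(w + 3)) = w^2 - 5*w - 24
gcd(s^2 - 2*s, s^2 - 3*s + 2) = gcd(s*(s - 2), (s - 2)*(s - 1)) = s - 2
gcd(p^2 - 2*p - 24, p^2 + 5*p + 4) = p + 4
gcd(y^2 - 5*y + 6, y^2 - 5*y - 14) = 1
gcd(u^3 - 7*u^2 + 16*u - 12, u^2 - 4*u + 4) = u^2 - 4*u + 4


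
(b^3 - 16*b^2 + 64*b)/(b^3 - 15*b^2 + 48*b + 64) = b/(b + 1)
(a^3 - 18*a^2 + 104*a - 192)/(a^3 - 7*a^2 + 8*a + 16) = (a^2 - 14*a + 48)/(a^2 - 3*a - 4)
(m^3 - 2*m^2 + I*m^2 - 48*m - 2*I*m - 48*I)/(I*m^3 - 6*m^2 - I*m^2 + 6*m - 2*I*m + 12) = (-I*m^3 + m^2*(1 + 2*I) + m*(-2 + 48*I) - 48)/(m^3 + m^2*(-1 + 6*I) + m*(-2 - 6*I) - 12*I)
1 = 1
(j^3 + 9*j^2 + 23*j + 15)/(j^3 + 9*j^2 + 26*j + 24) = (j^2 + 6*j + 5)/(j^2 + 6*j + 8)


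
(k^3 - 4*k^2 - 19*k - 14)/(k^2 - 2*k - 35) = (k^2 + 3*k + 2)/(k + 5)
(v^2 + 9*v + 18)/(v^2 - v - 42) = (v + 3)/(v - 7)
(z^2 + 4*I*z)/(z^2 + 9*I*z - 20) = z/(z + 5*I)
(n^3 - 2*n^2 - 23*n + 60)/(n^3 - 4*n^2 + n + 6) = (n^2 + n - 20)/(n^2 - n - 2)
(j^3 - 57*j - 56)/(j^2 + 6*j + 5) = (j^2 - j - 56)/(j + 5)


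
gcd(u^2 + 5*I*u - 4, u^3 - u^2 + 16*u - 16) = u + 4*I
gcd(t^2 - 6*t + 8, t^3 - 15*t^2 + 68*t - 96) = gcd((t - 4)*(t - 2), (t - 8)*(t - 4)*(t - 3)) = t - 4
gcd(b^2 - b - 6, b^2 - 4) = b + 2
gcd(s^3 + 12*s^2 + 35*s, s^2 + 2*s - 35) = s + 7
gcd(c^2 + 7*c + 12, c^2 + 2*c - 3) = c + 3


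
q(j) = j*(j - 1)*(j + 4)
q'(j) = j*(j - 1) + j*(j + 4) + (j - 1)*(j + 4) = 3*j^2 + 6*j - 4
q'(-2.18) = -2.82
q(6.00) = 300.00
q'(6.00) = 140.00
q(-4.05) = -1.02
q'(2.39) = 27.48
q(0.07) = -0.26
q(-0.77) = 4.40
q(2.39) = 21.23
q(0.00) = 0.00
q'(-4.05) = 20.91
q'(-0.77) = -6.84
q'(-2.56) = 0.30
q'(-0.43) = -6.03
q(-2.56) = 13.12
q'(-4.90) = 38.63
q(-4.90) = -26.02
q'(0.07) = -3.57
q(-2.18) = 12.62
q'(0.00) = -4.00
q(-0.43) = 2.20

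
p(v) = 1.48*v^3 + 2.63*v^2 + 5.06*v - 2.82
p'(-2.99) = 29.03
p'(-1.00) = 4.24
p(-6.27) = -295.96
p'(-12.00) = 581.30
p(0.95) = 5.63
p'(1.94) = 31.97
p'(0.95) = 14.06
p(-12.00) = -2242.26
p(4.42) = 198.73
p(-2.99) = -34.00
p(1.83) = 24.32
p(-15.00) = -4481.97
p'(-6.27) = 146.63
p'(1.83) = 29.55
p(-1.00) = -6.73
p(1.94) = 27.70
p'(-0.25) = 4.02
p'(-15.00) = 925.16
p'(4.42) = 115.05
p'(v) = 4.44*v^2 + 5.26*v + 5.06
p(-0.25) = -3.94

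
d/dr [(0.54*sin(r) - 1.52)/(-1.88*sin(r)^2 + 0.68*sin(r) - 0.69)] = (1.0152*sin(r)^2 - 5.7152*sin(r) + 0.661)*cos(r)/(3.5344*sin(r)^4 - 2.5568*sin(r)^3 + 3.0568*sin(r)^2 - 0.9384*sin(r) + 0.4761)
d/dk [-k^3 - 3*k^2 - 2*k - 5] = -3*k^2 - 6*k - 2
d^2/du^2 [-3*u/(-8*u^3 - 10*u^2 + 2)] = 3*u*(4*u^2*(6*u + 5)^2 - 3*(8*u + 5)*(4*u^3 + 5*u^2 - 1))/(4*u^3 + 5*u^2 - 1)^3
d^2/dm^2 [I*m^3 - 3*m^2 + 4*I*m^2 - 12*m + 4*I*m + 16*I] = 6*I*m - 6 + 8*I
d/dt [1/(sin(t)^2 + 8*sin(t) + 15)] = -2*(sin(t) + 4)*cos(t)/(sin(t)^2 + 8*sin(t) + 15)^2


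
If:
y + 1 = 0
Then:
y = -1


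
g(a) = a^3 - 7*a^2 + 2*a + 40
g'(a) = 3*a^2 - 14*a + 2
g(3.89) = 0.72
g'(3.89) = -7.06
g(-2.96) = -53.19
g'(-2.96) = 69.72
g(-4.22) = -168.25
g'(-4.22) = 114.51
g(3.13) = 8.35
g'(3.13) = -12.43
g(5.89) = 13.27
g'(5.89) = 23.62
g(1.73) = 27.69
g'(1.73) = -13.24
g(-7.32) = -741.94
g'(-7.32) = 265.23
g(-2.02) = -0.85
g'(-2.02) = 42.52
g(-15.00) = -4940.00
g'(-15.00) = 887.00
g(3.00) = 10.00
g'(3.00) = -13.00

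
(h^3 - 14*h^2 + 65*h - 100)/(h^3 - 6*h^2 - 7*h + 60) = (h - 5)/(h + 3)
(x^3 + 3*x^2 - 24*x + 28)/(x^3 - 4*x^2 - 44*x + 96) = (x^2 + 5*x - 14)/(x^2 - 2*x - 48)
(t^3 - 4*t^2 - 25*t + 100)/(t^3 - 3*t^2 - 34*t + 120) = (t + 5)/(t + 6)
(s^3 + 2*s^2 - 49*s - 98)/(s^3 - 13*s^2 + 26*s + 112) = (s + 7)/(s - 8)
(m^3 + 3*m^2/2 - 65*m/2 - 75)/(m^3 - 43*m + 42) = (2*m^2 + 15*m + 25)/(2*(m^2 + 6*m - 7))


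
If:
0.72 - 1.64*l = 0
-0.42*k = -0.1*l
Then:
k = 0.10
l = 0.44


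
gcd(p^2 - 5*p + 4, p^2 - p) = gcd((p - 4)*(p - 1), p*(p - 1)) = p - 1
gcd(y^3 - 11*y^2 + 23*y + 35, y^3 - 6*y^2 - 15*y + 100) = y - 5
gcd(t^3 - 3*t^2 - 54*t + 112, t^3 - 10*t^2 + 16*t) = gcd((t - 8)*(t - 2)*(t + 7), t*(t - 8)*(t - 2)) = t^2 - 10*t + 16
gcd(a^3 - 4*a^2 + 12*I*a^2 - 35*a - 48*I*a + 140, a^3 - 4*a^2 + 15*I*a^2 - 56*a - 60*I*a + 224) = a^2 + a*(-4 + 7*I) - 28*I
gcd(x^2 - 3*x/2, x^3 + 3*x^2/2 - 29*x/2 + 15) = x - 3/2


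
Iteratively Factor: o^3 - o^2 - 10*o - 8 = (o + 1)*(o^2 - 2*o - 8) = (o + 1)*(o + 2)*(o - 4)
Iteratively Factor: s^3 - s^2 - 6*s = (s)*(s^2 - s - 6) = s*(s - 3)*(s + 2)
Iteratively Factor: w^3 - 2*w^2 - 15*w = (w)*(w^2 - 2*w - 15) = w*(w - 5)*(w + 3)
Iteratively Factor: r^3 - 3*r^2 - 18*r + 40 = (r - 2)*(r^2 - r - 20) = (r - 2)*(r + 4)*(r - 5)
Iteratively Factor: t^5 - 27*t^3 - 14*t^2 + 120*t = (t - 2)*(t^4 + 2*t^3 - 23*t^2 - 60*t) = (t - 2)*(t + 4)*(t^3 - 2*t^2 - 15*t) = t*(t - 2)*(t + 4)*(t^2 - 2*t - 15) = t*(t - 5)*(t - 2)*(t + 4)*(t + 3)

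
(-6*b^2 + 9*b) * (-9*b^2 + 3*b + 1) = 54*b^4 - 99*b^3 + 21*b^2 + 9*b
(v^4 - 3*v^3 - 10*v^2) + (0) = v^4 - 3*v^3 - 10*v^2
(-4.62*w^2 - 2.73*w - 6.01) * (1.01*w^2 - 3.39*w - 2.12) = -4.6662*w^4 + 12.9045*w^3 + 12.979*w^2 + 26.1615*w + 12.7412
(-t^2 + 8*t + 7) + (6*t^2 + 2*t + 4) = 5*t^2 + 10*t + 11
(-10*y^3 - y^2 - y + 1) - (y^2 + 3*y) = -10*y^3 - 2*y^2 - 4*y + 1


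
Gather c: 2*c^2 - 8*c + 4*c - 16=2*c^2 - 4*c - 16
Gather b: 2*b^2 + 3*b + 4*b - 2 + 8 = 2*b^2 + 7*b + 6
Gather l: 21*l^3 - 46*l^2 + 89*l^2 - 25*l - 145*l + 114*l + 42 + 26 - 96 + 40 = 21*l^3 + 43*l^2 - 56*l + 12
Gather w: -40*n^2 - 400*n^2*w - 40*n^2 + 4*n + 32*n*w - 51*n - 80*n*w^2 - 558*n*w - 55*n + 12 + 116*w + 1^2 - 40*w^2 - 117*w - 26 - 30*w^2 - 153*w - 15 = -80*n^2 - 102*n + w^2*(-80*n - 70) + w*(-400*n^2 - 526*n - 154) - 28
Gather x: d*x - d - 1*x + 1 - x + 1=-d + x*(d - 2) + 2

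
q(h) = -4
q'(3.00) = 0.00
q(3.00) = -4.00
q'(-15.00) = 0.00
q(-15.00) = -4.00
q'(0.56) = 0.00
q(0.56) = -4.00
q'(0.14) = 0.00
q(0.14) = -4.00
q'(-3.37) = 0.00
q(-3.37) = -4.00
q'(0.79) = 0.00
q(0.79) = -4.00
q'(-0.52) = 0.00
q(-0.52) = -4.00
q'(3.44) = 0.00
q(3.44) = -4.00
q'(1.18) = 0.00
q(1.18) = -4.00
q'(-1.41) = 0.00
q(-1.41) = -4.00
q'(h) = 0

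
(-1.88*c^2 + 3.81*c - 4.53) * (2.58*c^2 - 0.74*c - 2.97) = -4.8504*c^4 + 11.221*c^3 - 8.9232*c^2 - 7.9635*c + 13.4541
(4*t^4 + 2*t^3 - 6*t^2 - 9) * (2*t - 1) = 8*t^5 - 14*t^3 + 6*t^2 - 18*t + 9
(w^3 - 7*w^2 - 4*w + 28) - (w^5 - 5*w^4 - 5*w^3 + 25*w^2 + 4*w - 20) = -w^5 + 5*w^4 + 6*w^3 - 32*w^2 - 8*w + 48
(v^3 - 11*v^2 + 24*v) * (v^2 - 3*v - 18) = v^5 - 14*v^4 + 39*v^3 + 126*v^2 - 432*v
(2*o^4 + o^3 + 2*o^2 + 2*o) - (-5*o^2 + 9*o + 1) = 2*o^4 + o^3 + 7*o^2 - 7*o - 1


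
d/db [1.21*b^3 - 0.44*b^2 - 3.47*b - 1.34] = 3.63*b^2 - 0.88*b - 3.47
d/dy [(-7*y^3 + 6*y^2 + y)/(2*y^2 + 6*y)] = (-7*y^2 - 42*y + 17)/(2*(y^2 + 6*y + 9))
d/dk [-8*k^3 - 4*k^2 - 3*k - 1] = -24*k^2 - 8*k - 3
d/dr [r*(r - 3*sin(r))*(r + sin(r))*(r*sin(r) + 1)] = r^4*cos(r) + 4*r^3*sin(r) - 2*r^3*sin(2*r) - 17*r^2*cos(r)/4 + 3*r^2*cos(2*r) + 9*r^2*cos(3*r)/4 - 17*r*sin(r)/2 - 3*r*sin(2*r) + 3*r*sin(3*r)/2 + 3*cos(2*r)/2 - 3/2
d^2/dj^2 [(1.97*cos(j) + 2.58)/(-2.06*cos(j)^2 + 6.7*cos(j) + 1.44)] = (-0.236012714329888*(1 - cos(j)^2)^2 - 0.0277956131572035*cos(j)^5 + 0.294199805162204*cos(j)^3 - 0.677276606497475*cos(j)^2 - 0.524616605101026*cos(j) + 0.930665660337209)/(-0.307462686567164*cos(j)^2 + 1.0*cos(j) + 0.214925373134328)^3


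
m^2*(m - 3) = m^3 - 3*m^2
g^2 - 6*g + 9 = (g - 3)^2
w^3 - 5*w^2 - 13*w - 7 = (w - 7)*(w + 1)^2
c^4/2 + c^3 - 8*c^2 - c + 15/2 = (c/2 + 1/2)*(c - 3)*(c - 1)*(c + 5)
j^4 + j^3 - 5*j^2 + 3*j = j*(j - 1)^2*(j + 3)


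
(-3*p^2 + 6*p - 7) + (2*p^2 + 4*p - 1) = -p^2 + 10*p - 8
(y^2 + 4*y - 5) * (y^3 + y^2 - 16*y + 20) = y^5 + 5*y^4 - 17*y^3 - 49*y^2 + 160*y - 100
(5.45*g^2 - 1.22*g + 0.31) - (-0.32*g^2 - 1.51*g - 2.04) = 5.77*g^2 + 0.29*g + 2.35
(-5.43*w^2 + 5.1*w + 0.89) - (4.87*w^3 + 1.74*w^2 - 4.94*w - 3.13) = -4.87*w^3 - 7.17*w^2 + 10.04*w + 4.02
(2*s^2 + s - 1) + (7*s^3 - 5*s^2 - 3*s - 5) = 7*s^3 - 3*s^2 - 2*s - 6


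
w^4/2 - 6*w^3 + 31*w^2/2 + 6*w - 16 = (w/2 + 1/2)*(w - 8)*(w - 4)*(w - 1)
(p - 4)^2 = p^2 - 8*p + 16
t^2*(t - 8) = t^3 - 8*t^2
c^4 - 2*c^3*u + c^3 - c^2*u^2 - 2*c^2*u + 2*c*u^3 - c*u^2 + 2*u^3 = (c + 1)*(c - 2*u)*(c - u)*(c + u)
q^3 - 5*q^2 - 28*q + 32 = (q - 8)*(q - 1)*(q + 4)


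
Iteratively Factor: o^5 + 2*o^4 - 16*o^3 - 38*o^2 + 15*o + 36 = (o - 1)*(o^4 + 3*o^3 - 13*o^2 - 51*o - 36) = (o - 1)*(o + 1)*(o^3 + 2*o^2 - 15*o - 36) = (o - 1)*(o + 1)*(o + 3)*(o^2 - o - 12) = (o - 4)*(o - 1)*(o + 1)*(o + 3)*(o + 3)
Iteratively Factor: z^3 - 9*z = (z - 3)*(z^2 + 3*z) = (z - 3)*(z + 3)*(z)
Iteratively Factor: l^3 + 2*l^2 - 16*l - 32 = (l - 4)*(l^2 + 6*l + 8) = (l - 4)*(l + 4)*(l + 2)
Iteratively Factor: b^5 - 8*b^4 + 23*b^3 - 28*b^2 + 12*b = (b - 1)*(b^4 - 7*b^3 + 16*b^2 - 12*b) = b*(b - 1)*(b^3 - 7*b^2 + 16*b - 12) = b*(b - 2)*(b - 1)*(b^2 - 5*b + 6) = b*(b - 3)*(b - 2)*(b - 1)*(b - 2)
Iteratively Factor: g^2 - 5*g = (g)*(g - 5)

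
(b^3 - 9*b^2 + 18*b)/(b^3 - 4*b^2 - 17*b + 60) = b*(b - 6)/(b^2 - b - 20)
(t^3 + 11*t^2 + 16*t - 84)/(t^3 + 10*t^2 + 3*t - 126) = (t - 2)/(t - 3)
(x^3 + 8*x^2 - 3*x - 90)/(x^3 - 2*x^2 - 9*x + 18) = (x^2 + 11*x + 30)/(x^2 + x - 6)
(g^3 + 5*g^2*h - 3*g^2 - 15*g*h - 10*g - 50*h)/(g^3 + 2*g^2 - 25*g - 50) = (g + 5*h)/(g + 5)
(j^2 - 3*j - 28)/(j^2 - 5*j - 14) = (j + 4)/(j + 2)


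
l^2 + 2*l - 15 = (l - 3)*(l + 5)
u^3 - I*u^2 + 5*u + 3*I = (u - 3*I)*(u + I)^2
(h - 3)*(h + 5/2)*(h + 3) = h^3 + 5*h^2/2 - 9*h - 45/2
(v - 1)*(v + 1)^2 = v^3 + v^2 - v - 1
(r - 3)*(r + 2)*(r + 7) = r^3 + 6*r^2 - 13*r - 42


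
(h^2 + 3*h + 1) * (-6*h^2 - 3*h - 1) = -6*h^4 - 21*h^3 - 16*h^2 - 6*h - 1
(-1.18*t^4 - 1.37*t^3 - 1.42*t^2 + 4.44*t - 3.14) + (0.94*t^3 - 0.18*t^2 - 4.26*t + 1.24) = -1.18*t^4 - 0.43*t^3 - 1.6*t^2 + 0.180000000000001*t - 1.9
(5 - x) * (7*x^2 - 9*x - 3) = -7*x^3 + 44*x^2 - 42*x - 15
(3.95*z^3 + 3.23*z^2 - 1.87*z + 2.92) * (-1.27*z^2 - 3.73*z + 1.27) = -5.0165*z^5 - 18.8356*z^4 - 4.6565*z^3 + 7.3688*z^2 - 13.2665*z + 3.7084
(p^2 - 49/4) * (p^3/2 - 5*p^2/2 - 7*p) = p^5/2 - 5*p^4/2 - 105*p^3/8 + 245*p^2/8 + 343*p/4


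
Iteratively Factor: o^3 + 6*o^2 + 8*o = (o)*(o^2 + 6*o + 8) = o*(o + 4)*(o + 2)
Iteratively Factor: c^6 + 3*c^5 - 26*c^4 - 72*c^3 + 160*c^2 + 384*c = (c - 3)*(c^5 + 6*c^4 - 8*c^3 - 96*c^2 - 128*c) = c*(c - 3)*(c^4 + 6*c^3 - 8*c^2 - 96*c - 128) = c*(c - 3)*(c + 4)*(c^3 + 2*c^2 - 16*c - 32) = c*(c - 3)*(c + 2)*(c + 4)*(c^2 - 16) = c*(c - 3)*(c + 2)*(c + 4)^2*(c - 4)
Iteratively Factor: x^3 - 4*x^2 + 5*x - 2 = (x - 1)*(x^2 - 3*x + 2) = (x - 2)*(x - 1)*(x - 1)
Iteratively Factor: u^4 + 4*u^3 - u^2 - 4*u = (u - 1)*(u^3 + 5*u^2 + 4*u) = u*(u - 1)*(u^2 + 5*u + 4) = u*(u - 1)*(u + 4)*(u + 1)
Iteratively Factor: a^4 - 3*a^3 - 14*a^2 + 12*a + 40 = (a - 2)*(a^3 - a^2 - 16*a - 20) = (a - 2)*(a + 2)*(a^2 - 3*a - 10) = (a - 5)*(a - 2)*(a + 2)*(a + 2)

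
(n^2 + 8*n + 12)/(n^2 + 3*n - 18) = (n + 2)/(n - 3)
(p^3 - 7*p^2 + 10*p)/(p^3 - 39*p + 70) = p/(p + 7)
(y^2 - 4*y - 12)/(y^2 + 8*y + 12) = (y - 6)/(y + 6)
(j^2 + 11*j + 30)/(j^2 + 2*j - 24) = (j + 5)/(j - 4)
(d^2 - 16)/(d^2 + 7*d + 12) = (d - 4)/(d + 3)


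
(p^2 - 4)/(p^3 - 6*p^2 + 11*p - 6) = (p + 2)/(p^2 - 4*p + 3)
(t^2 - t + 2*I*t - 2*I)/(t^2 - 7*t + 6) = (t + 2*I)/(t - 6)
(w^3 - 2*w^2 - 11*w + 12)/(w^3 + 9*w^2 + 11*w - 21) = (w - 4)/(w + 7)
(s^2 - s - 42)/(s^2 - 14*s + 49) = (s + 6)/(s - 7)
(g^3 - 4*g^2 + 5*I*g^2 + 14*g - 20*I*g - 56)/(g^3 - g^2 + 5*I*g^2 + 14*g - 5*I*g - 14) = (g - 4)/(g - 1)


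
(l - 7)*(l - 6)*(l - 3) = l^3 - 16*l^2 + 81*l - 126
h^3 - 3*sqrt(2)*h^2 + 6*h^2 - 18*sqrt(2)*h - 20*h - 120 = (h + 6)*(h - 5*sqrt(2))*(h + 2*sqrt(2))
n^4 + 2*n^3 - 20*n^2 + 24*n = n*(n - 2)^2*(n + 6)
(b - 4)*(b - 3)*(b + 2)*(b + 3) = b^4 - 2*b^3 - 17*b^2 + 18*b + 72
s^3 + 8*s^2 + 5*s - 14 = (s - 1)*(s + 2)*(s + 7)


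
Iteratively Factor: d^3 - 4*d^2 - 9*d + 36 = (d + 3)*(d^2 - 7*d + 12) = (d - 4)*(d + 3)*(d - 3)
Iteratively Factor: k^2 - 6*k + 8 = (k - 4)*(k - 2)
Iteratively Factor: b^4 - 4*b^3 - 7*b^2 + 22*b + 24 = (b - 3)*(b^3 - b^2 - 10*b - 8) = (b - 4)*(b - 3)*(b^2 + 3*b + 2) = (b - 4)*(b - 3)*(b + 2)*(b + 1)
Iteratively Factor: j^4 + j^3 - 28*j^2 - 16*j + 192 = (j + 4)*(j^3 - 3*j^2 - 16*j + 48) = (j - 4)*(j + 4)*(j^2 + j - 12) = (j - 4)*(j - 3)*(j + 4)*(j + 4)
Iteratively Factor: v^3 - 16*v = (v + 4)*(v^2 - 4*v) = v*(v + 4)*(v - 4)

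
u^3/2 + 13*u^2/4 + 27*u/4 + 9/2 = (u/2 + 1)*(u + 3/2)*(u + 3)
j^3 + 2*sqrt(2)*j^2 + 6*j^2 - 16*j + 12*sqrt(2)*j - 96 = (j + 6)*(j - 2*sqrt(2))*(j + 4*sqrt(2))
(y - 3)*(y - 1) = y^2 - 4*y + 3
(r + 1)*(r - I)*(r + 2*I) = r^3 + r^2 + I*r^2 + 2*r + I*r + 2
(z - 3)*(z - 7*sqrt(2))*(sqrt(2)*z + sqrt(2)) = sqrt(2)*z^3 - 14*z^2 - 2*sqrt(2)*z^2 - 3*sqrt(2)*z + 28*z + 42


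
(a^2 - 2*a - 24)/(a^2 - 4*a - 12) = (a + 4)/(a + 2)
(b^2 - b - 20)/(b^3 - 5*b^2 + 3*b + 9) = (b^2 - b - 20)/(b^3 - 5*b^2 + 3*b + 9)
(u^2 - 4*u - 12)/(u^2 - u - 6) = (u - 6)/(u - 3)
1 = 1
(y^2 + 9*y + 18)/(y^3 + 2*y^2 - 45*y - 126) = 1/(y - 7)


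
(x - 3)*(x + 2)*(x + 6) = x^3 + 5*x^2 - 12*x - 36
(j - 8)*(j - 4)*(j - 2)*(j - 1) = j^4 - 15*j^3 + 70*j^2 - 120*j + 64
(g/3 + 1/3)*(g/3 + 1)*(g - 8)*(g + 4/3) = g^4/9 - 8*g^3/27 - 103*g^2/27 - 188*g/27 - 32/9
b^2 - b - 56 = (b - 8)*(b + 7)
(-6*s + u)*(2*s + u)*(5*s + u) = -60*s^3 - 32*s^2*u + s*u^2 + u^3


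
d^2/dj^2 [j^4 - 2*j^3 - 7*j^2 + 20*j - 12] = 12*j^2 - 12*j - 14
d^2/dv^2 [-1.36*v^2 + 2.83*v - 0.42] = -2.72000000000000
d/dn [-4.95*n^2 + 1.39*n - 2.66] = 1.39 - 9.9*n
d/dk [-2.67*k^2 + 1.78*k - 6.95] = 1.78 - 5.34*k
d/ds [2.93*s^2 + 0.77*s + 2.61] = 5.86*s + 0.77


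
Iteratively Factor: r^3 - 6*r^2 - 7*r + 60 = (r - 4)*(r^2 - 2*r - 15) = (r - 5)*(r - 4)*(r + 3)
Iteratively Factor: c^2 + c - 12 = (c + 4)*(c - 3)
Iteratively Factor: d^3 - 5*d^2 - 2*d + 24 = (d - 4)*(d^2 - d - 6) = (d - 4)*(d - 3)*(d + 2)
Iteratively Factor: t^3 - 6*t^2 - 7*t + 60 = (t - 5)*(t^2 - t - 12) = (t - 5)*(t - 4)*(t + 3)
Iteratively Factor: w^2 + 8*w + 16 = (w + 4)*(w + 4)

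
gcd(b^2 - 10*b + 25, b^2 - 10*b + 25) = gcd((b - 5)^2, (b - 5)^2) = b^2 - 10*b + 25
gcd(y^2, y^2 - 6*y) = y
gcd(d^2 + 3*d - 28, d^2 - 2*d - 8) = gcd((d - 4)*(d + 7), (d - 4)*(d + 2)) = d - 4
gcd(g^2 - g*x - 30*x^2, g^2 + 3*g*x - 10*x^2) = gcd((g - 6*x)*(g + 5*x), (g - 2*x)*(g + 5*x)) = g + 5*x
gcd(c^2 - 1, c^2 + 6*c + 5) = c + 1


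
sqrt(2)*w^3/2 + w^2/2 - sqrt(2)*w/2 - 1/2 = (w - 1)*(w + 1)*(sqrt(2)*w/2 + 1/2)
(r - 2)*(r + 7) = r^2 + 5*r - 14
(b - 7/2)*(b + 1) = b^2 - 5*b/2 - 7/2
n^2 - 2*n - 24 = (n - 6)*(n + 4)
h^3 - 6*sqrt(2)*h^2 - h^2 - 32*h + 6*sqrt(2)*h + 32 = (h - 1)*(h - 8*sqrt(2))*(h + 2*sqrt(2))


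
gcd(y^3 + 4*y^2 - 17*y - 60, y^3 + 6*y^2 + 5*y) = y + 5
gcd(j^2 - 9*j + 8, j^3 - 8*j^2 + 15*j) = 1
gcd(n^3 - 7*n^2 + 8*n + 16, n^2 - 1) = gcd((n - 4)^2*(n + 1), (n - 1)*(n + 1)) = n + 1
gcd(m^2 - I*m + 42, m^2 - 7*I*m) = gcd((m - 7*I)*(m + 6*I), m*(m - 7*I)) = m - 7*I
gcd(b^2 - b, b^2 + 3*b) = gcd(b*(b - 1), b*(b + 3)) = b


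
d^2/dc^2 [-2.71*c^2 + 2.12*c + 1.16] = -5.42000000000000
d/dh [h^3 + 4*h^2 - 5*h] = 3*h^2 + 8*h - 5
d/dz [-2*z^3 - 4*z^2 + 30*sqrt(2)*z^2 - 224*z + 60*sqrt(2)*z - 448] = -6*z^2 - 8*z + 60*sqrt(2)*z - 224 + 60*sqrt(2)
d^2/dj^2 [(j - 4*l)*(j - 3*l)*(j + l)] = 6*j - 12*l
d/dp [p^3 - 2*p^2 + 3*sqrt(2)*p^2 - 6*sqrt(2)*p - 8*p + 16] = 3*p^2 - 4*p + 6*sqrt(2)*p - 6*sqrt(2) - 8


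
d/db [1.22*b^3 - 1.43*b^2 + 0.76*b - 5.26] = 3.66*b^2 - 2.86*b + 0.76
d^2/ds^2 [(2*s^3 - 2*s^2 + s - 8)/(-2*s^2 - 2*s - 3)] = 8*(-2*s^3 + 6*s^2 + 15*s + 2)/(8*s^6 + 24*s^5 + 60*s^4 + 80*s^3 + 90*s^2 + 54*s + 27)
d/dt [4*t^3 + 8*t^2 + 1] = 4*t*(3*t + 4)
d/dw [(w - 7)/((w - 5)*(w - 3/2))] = 4*(-w^2 + 14*w - 38)/(4*w^4 - 52*w^3 + 229*w^2 - 390*w + 225)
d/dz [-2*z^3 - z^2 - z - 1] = -6*z^2 - 2*z - 1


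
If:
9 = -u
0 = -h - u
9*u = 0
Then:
No Solution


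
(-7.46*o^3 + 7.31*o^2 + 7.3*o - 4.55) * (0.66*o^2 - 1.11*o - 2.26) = -4.9236*o^5 + 13.1052*o^4 + 13.5635*o^3 - 27.6266*o^2 - 11.4475*o + 10.283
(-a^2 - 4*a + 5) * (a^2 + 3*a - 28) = -a^4 - 7*a^3 + 21*a^2 + 127*a - 140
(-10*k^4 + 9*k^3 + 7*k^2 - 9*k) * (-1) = 10*k^4 - 9*k^3 - 7*k^2 + 9*k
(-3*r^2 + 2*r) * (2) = -6*r^2 + 4*r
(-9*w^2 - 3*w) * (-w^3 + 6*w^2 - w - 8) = 9*w^5 - 51*w^4 - 9*w^3 + 75*w^2 + 24*w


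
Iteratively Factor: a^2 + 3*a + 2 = (a + 2)*(a + 1)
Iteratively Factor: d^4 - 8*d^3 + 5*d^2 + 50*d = (d + 2)*(d^3 - 10*d^2 + 25*d) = (d - 5)*(d + 2)*(d^2 - 5*d) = (d - 5)^2*(d + 2)*(d)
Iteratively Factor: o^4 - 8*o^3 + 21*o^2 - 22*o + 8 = (o - 1)*(o^3 - 7*o^2 + 14*o - 8) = (o - 4)*(o - 1)*(o^2 - 3*o + 2) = (o - 4)*(o - 1)^2*(o - 2)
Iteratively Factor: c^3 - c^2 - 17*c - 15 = (c + 1)*(c^2 - 2*c - 15) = (c - 5)*(c + 1)*(c + 3)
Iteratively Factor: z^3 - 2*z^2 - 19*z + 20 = (z - 5)*(z^2 + 3*z - 4) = (z - 5)*(z - 1)*(z + 4)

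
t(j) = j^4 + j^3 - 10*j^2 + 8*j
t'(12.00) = 7112.00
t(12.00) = 21120.00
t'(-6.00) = -628.00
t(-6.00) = 672.00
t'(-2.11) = 25.98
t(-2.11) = -50.97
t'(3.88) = 209.21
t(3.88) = 165.54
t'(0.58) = -1.81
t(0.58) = 1.58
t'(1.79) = 4.75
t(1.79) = -1.72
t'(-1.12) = 28.54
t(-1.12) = -21.34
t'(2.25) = 23.75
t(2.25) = 4.39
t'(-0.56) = 19.44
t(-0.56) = -7.69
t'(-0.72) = 22.46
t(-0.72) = -11.05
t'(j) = 4*j^3 + 3*j^2 - 20*j + 8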